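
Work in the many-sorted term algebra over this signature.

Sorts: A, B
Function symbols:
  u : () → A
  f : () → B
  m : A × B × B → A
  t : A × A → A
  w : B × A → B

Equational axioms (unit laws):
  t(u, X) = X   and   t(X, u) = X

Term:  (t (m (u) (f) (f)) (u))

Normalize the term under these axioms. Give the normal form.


1. (t (m (u) (f) (f)) (u))  →  (m (u) (f) (f))

normal form = (m (u) (f) (f))


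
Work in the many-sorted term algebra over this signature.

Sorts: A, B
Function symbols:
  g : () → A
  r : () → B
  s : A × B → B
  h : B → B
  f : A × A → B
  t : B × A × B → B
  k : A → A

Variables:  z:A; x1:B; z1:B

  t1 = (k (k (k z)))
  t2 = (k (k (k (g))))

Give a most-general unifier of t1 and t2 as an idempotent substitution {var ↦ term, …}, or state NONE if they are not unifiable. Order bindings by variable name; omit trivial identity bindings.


{z ↦ (g)}


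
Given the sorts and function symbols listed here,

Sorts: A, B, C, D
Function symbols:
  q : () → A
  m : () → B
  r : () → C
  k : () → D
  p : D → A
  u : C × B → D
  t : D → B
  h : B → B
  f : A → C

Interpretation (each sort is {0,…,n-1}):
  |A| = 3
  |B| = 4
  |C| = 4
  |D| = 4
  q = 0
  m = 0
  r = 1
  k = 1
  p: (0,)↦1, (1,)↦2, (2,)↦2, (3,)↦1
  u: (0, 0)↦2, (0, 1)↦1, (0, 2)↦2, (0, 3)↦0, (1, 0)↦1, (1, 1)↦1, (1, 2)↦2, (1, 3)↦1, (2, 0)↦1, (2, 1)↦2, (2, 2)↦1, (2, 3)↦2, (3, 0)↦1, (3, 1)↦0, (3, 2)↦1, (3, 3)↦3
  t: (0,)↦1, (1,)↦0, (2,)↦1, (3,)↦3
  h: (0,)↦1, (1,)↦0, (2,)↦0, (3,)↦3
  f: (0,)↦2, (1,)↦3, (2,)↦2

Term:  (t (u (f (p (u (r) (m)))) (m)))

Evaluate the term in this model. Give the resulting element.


value = 0

  r = 1
  m = 0
  (u (r) (m)) = u(1, 0) = 1
  (p (u (r) (m))) = p(1,) = 2
  (f (p (u (r) (m)))) = f(2,) = 2
  m = 0
  (u (f (p (u (r) (m)))) (m)) = u(2, 0) = 1
  (t (u (f (p (u (r) (m)))) (m))) = t(1,) = 0


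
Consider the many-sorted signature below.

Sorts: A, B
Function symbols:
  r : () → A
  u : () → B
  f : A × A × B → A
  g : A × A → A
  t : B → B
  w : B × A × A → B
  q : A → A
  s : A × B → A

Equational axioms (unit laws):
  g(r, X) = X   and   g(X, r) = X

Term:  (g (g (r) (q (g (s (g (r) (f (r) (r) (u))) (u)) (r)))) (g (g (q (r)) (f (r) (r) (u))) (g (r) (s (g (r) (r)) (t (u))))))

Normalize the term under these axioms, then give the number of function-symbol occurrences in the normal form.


size = 20

1. (g (g (r) (q (g (s (g (r) (f (r) (r) (u))) (u)) (r)))) (g (g (q (r)) (f (r) (r) (u))) (g (r) (s (g (r) (r)) (t (u))))))  →  (g (q (g (s (g (r) (f (r) (r) (u))) (u)) (r))) (g (g (q (r)) (f (r) (r) (u))) (g (r) (s (g (r) (r)) (t (u))))))
2. (g (q (g (s (g (r) (f (r) (r) (u))) (u)) (r))) (g (g (q (r)) (f (r) (r) (u))) (g (r) (s (g (r) (r)) (t (u))))))  →  (g (q (s (g (r) (f (r) (r) (u))) (u))) (g (g (q (r)) (f (r) (r) (u))) (g (r) (s (g (r) (r)) (t (u))))))
3. (g (q (s (g (r) (f (r) (r) (u))) (u))) (g (g (q (r)) (f (r) (r) (u))) (g (r) (s (g (r) (r)) (t (u))))))  →  (g (q (s (f (r) (r) (u)) (u))) (g (g (q (r)) (f (r) (r) (u))) (g (r) (s (g (r) (r)) (t (u))))))
4. (g (q (s (f (r) (r) (u)) (u))) (g (g (q (r)) (f (r) (r) (u))) (g (r) (s (g (r) (r)) (t (u))))))  →  (g (q (s (f (r) (r) (u)) (u))) (g (g (q (r)) (f (r) (r) (u))) (s (g (r) (r)) (t (u)))))
5. (g (q (s (f (r) (r) (u)) (u))) (g (g (q (r)) (f (r) (r) (u))) (s (g (r) (r)) (t (u)))))  →  (g (q (s (f (r) (r) (u)) (u))) (g (g (q (r)) (f (r) (r) (u))) (s (r) (t (u)))))
normal form: (g (q (s (f (r) (r) (u)) (u))) (g (g (q (r)) (f (r) (r) (u))) (s (r) (t (u)))))


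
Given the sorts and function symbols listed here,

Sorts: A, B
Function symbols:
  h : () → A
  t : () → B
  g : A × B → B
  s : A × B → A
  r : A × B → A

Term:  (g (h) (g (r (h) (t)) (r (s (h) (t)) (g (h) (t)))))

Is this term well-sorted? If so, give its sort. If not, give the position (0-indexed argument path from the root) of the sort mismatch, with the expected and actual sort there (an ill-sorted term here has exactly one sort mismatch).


  (h) : A
      (h) : A
      (t) : B
    (r (h) (t)) : A
        (h) : A
        (t) : B
      (s (h) (t)) : A
        (h) : A
        (t) : B
      (g (h) (t)) : B
    (r (s (h) (t)) (g (h) (t))) : A
  (g (r (h) (t)) (r (s (h) (t)) (g (h) (t)))) : ✗ arg 1 at [1, 1] has sort A, expected B

ill-sorted at position [1, 1]: expected B, got A


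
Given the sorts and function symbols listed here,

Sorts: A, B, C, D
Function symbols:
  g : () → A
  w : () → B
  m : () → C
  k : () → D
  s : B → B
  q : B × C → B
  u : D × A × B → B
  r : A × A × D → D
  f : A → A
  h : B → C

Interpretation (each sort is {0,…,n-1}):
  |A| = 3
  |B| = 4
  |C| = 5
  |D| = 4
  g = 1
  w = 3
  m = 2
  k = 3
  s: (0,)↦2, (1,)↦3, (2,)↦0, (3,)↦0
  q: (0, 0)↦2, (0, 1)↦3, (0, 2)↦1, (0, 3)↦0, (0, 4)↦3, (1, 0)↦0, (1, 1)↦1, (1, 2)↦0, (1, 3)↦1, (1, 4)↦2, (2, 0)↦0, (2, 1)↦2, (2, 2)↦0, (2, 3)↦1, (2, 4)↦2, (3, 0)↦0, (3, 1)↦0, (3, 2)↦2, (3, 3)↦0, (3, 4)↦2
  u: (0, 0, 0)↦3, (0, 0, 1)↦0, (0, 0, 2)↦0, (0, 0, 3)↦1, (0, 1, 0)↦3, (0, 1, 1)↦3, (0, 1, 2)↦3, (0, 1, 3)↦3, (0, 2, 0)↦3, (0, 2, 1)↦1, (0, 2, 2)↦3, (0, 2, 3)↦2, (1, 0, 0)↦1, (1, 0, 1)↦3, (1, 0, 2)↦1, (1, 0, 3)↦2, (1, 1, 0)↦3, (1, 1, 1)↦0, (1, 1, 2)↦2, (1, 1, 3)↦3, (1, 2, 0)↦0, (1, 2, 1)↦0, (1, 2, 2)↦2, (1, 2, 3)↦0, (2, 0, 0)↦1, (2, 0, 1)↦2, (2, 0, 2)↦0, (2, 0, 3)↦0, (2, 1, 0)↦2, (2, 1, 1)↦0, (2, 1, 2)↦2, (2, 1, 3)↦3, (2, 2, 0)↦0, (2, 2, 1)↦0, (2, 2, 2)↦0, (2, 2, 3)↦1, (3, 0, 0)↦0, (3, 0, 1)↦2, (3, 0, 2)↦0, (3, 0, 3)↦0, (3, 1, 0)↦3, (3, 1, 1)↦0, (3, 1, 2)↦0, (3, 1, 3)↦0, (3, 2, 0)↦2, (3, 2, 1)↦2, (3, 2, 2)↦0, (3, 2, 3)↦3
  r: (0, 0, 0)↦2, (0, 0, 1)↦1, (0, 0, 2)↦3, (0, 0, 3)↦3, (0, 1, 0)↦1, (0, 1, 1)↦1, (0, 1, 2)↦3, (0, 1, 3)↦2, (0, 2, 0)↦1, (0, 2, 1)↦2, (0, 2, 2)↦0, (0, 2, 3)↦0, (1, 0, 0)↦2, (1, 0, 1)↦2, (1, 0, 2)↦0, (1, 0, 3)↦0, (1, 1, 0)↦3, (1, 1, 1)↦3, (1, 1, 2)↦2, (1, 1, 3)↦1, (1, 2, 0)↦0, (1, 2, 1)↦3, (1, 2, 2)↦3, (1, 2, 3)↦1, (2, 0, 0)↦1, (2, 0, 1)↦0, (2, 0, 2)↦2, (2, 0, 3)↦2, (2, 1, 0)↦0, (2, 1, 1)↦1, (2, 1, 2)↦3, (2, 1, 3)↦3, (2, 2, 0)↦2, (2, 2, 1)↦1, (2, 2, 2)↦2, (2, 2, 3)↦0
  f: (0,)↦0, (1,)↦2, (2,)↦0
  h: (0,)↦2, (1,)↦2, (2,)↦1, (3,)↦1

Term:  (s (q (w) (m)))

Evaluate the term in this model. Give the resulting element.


value = 0

  w = 3
  m = 2
  (q (w) (m)) = q(3, 2) = 2
  (s (q (w) (m))) = s(2,) = 0


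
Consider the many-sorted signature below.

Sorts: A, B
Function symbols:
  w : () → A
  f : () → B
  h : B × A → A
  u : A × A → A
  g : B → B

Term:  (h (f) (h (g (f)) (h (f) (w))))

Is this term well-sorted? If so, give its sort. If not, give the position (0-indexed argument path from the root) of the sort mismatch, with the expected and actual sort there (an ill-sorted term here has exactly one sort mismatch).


  (f) : B
      (f) : B
    (g (f)) : B
      (f) : B
      (w) : A
    (h (f) (w)) : A
  (h (g (f)) (h (f) (w))) : A
(h (f) (h (g (f)) (h (f) (w)))) : A

well-sorted; sort = A


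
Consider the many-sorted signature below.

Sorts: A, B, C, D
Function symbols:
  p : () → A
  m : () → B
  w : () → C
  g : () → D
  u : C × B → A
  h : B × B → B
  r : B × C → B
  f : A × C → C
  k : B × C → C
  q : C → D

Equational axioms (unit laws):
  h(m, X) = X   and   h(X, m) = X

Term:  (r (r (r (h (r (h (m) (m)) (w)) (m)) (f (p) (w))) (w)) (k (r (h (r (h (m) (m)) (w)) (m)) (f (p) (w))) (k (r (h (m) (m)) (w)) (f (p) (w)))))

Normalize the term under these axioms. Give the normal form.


1. (r (r (r (h (r (h (m) (m)) (w)) (m)) (f (p) (w))) (w)) (k (r (h (r (h (m) (m)) (w)) (m)) (f (p) (w))) (k (r (h (m) (m)) (w)) (f (p) (w)))))  →  (r (r (r (r (h (m) (m)) (w)) (f (p) (w))) (w)) (k (r (h (r (h (m) (m)) (w)) (m)) (f (p) (w))) (k (r (h (m) (m)) (w)) (f (p) (w)))))
2. (r (r (r (r (h (m) (m)) (w)) (f (p) (w))) (w)) (k (r (h (r (h (m) (m)) (w)) (m)) (f (p) (w))) (k (r (h (m) (m)) (w)) (f (p) (w)))))  →  (r (r (r (r (m) (w)) (f (p) (w))) (w)) (k (r (h (r (h (m) (m)) (w)) (m)) (f (p) (w))) (k (r (h (m) (m)) (w)) (f (p) (w)))))
3. (r (r (r (r (m) (w)) (f (p) (w))) (w)) (k (r (h (r (h (m) (m)) (w)) (m)) (f (p) (w))) (k (r (h (m) (m)) (w)) (f (p) (w)))))  →  (r (r (r (r (m) (w)) (f (p) (w))) (w)) (k (r (r (h (m) (m)) (w)) (f (p) (w))) (k (r (h (m) (m)) (w)) (f (p) (w)))))
4. (r (r (r (r (m) (w)) (f (p) (w))) (w)) (k (r (r (h (m) (m)) (w)) (f (p) (w))) (k (r (h (m) (m)) (w)) (f (p) (w)))))  →  (r (r (r (r (m) (w)) (f (p) (w))) (w)) (k (r (r (m) (w)) (f (p) (w))) (k (r (h (m) (m)) (w)) (f (p) (w)))))
5. (r (r (r (r (m) (w)) (f (p) (w))) (w)) (k (r (r (m) (w)) (f (p) (w))) (k (r (h (m) (m)) (w)) (f (p) (w)))))  →  (r (r (r (r (m) (w)) (f (p) (w))) (w)) (k (r (r (m) (w)) (f (p) (w))) (k (r (m) (w)) (f (p) (w)))))

normal form = (r (r (r (r (m) (w)) (f (p) (w))) (w)) (k (r (r (m) (w)) (f (p) (w))) (k (r (m) (w)) (f (p) (w)))))


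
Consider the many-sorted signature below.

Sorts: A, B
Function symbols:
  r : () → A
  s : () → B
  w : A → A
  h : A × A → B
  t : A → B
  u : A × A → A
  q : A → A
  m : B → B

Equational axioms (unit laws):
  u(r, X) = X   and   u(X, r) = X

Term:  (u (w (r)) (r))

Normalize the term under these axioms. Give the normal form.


1. (u (w (r)) (r))  →  (w (r))

normal form = (w (r))


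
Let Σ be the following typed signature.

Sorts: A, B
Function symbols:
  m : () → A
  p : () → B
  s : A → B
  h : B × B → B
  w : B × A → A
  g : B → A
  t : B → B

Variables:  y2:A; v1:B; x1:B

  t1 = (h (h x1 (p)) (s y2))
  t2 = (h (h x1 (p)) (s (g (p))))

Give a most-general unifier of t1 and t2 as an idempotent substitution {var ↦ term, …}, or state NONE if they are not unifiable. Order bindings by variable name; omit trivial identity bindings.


{y2 ↦ (g (p))}


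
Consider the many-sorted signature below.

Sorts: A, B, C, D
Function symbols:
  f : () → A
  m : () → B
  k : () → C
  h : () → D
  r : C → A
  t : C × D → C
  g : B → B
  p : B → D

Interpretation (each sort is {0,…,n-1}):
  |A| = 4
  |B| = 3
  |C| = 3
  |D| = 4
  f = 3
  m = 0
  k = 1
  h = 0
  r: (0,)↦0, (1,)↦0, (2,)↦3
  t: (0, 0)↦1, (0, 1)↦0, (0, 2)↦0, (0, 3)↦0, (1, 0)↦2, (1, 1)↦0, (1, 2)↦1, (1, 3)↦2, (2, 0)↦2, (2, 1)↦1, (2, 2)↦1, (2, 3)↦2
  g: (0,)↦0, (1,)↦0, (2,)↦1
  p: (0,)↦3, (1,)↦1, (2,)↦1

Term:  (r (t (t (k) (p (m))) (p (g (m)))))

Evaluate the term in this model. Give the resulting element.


value = 3

  k = 1
  m = 0
  (p (m)) = p(0,) = 3
  (t (k) (p (m))) = t(1, 3) = 2
  m = 0
  (g (m)) = g(0,) = 0
  (p (g (m))) = p(0,) = 3
  (t (t (k) (p (m))) (p (g (m)))) = t(2, 3) = 2
  (r (t (t (k) (p (m))) (p (g (m))))) = r(2,) = 3


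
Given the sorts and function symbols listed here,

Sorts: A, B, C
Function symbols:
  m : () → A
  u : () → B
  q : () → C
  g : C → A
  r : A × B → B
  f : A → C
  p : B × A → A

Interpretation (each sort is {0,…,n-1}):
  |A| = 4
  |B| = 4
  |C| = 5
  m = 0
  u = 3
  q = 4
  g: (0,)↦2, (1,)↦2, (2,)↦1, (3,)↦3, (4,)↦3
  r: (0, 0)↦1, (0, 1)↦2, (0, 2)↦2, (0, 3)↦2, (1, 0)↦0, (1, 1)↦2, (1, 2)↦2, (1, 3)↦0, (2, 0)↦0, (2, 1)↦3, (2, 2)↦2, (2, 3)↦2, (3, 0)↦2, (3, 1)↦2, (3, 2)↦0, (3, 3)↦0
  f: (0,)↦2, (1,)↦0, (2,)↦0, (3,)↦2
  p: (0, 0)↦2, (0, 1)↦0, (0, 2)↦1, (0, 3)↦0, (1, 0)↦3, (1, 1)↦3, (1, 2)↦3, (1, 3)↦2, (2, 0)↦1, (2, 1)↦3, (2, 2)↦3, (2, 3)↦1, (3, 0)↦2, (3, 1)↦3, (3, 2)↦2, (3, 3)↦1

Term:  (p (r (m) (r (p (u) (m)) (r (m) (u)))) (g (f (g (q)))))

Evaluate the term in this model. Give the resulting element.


value = 3

  m = 0
  u = 3
  m = 0
  (p (u) (m)) = p(3, 0) = 2
  m = 0
  u = 3
  (r (m) (u)) = r(0, 3) = 2
  (r (p (u) (m)) (r (m) (u))) = r(2, 2) = 2
  (r (m) (r (p (u) (m)) (r (m) (u)))) = r(0, 2) = 2
  q = 4
  (g (q)) = g(4,) = 3
  (f (g (q))) = f(3,) = 2
  (g (f (g (q)))) = g(2,) = 1
  (p (r (m) (r (p (u) (m)) (r (m) (u)))) (g (f (g (q))))) = p(2, 1) = 3


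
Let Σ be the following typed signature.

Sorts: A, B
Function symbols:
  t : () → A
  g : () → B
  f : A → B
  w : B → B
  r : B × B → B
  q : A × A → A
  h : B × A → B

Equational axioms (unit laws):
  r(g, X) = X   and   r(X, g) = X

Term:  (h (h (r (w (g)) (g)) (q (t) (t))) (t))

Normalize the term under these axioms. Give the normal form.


normal form = (h (h (w (g)) (q (t) (t))) (t))

1. (h (h (r (w (g)) (g)) (q (t) (t))) (t))  →  (h (h (w (g)) (q (t) (t))) (t))


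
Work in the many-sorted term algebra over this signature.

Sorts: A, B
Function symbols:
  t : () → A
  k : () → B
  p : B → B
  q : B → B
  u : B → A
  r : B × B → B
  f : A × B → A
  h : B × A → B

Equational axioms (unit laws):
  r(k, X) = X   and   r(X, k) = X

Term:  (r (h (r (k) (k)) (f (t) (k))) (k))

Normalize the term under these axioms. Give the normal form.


normal form = (h (k) (f (t) (k)))

1. (r (h (r (k) (k)) (f (t) (k))) (k))  →  (h (r (k) (k)) (f (t) (k)))
2. (h (r (k) (k)) (f (t) (k)))  →  (h (k) (f (t) (k)))


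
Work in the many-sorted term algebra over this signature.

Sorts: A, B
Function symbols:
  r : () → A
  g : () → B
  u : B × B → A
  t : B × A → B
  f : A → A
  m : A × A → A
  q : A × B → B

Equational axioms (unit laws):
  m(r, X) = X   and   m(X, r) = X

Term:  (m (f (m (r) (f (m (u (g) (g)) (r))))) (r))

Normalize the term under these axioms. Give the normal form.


normal form = (f (f (u (g) (g))))

1. (m (f (m (r) (f (m (u (g) (g)) (r))))) (r))  →  (f (m (r) (f (m (u (g) (g)) (r)))))
2. (f (m (r) (f (m (u (g) (g)) (r)))))  →  (f (f (m (u (g) (g)) (r))))
3. (f (f (m (u (g) (g)) (r))))  →  (f (f (u (g) (g))))


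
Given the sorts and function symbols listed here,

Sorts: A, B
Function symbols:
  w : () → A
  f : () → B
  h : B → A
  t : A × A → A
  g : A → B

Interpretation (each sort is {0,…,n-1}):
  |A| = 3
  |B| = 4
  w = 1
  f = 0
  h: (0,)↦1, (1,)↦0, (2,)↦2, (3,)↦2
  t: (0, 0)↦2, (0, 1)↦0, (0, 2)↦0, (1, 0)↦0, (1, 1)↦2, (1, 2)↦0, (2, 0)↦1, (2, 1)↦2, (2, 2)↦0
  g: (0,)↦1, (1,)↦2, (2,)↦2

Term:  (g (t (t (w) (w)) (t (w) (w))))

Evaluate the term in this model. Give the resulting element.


value = 1

  w = 1
  w = 1
  (t (w) (w)) = t(1, 1) = 2
  w = 1
  w = 1
  (t (w) (w)) = t(1, 1) = 2
  (t (t (w) (w)) (t (w) (w))) = t(2, 2) = 0
  (g (t (t (w) (w)) (t (w) (w)))) = g(0,) = 1


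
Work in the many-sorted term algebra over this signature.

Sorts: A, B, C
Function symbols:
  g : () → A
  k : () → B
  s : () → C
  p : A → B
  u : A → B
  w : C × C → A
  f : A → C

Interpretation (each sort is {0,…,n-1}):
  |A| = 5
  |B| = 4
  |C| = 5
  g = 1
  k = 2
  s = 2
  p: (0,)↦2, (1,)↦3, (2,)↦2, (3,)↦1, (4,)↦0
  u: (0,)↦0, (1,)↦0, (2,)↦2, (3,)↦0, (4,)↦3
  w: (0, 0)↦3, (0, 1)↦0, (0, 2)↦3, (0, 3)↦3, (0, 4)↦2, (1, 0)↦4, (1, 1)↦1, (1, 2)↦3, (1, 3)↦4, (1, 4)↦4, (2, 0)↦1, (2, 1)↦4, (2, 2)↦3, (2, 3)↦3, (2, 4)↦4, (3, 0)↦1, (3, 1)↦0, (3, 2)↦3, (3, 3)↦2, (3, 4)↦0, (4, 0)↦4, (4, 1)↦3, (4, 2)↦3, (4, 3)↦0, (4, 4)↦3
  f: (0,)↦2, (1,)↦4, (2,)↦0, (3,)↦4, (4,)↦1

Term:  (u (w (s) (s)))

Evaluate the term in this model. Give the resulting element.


value = 0

  s = 2
  s = 2
  (w (s) (s)) = w(2, 2) = 3
  (u (w (s) (s))) = u(3,) = 0


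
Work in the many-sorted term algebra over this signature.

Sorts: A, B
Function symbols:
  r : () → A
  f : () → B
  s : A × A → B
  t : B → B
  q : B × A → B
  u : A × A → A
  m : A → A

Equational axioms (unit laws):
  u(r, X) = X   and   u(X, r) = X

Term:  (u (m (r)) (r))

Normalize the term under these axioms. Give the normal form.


1. (u (m (r)) (r))  →  (m (r))

normal form = (m (r))


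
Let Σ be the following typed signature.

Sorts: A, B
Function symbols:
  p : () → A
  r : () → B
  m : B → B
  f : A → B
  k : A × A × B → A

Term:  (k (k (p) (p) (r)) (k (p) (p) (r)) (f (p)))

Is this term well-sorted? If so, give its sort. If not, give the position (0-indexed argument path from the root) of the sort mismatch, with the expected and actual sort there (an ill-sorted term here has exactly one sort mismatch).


    (p) : A
    (p) : A
    (r) : B
  (k (p) (p) (r)) : A
    (p) : A
    (p) : A
    (r) : B
  (k (p) (p) (r)) : A
    (p) : A
  (f (p)) : B
(k (k (p) (p) (r)) (k (p) (p) (r)) (f (p))) : A

well-sorted; sort = A


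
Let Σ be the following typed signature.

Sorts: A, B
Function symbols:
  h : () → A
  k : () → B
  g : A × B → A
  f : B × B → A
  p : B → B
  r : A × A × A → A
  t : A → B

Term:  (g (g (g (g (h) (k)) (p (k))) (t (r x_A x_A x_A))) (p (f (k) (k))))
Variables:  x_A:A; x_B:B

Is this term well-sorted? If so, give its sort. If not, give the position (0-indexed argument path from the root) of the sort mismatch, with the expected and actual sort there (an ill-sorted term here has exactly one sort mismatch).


        (h) : A
        (k) : B
      (g (h) (k)) : A
        (k) : B
      (p (k)) : B
    (g (g (h) (k)) (p (k))) : A
        x_A : A
        x_A : A
        x_A : A
      (r x_A x_A x_A) : A
    (t (r x_A x_A x_A)) : B
  (g (g (g (h) (k)) (p (k))) (t (r x_A x_A x_A))) : A
      (k) : B
      (k) : B
    (f (k) (k)) : A
  (p (f (k) (k))) : ✗ arg 0 at [1, 0] has sort A, expected B

ill-sorted at position [1, 0]: expected B, got A


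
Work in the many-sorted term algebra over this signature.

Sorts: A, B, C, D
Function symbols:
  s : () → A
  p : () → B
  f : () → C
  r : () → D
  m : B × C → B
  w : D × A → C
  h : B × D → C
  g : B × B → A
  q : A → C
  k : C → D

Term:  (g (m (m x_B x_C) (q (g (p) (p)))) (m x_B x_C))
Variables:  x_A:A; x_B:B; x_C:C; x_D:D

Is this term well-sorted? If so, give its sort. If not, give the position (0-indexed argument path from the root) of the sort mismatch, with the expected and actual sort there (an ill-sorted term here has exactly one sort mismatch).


well-sorted; sort = A

      x_B : B
      x_C : C
    (m x_B x_C) : B
        (p) : B
        (p) : B
      (g (p) (p)) : A
    (q (g (p) (p))) : C
  (m (m x_B x_C) (q (g (p) (p)))) : B
    x_B : B
    x_C : C
  (m x_B x_C) : B
(g (m (m x_B x_C) (q (g (p) (p)))) (m x_B x_C)) : A


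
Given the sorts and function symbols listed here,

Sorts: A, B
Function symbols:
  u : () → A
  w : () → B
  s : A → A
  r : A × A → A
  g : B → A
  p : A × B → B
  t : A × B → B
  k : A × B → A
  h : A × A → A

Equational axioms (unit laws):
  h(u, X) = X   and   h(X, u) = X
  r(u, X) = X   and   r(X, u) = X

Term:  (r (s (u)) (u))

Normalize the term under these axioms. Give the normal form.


1. (r (s (u)) (u))  →  (s (u))

normal form = (s (u))


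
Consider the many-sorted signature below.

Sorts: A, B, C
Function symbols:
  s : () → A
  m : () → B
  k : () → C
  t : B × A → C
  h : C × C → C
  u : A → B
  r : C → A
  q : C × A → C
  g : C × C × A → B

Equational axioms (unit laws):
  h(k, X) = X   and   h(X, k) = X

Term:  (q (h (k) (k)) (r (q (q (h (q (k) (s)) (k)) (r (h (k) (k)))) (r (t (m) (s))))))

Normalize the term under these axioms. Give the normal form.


normal form = (q (k) (r (q (q (q (k) (s)) (r (k))) (r (t (m) (s))))))

1. (q (h (k) (k)) (r (q (q (h (q (k) (s)) (k)) (r (h (k) (k)))) (r (t (m) (s))))))  →  (q (k) (r (q (q (h (q (k) (s)) (k)) (r (h (k) (k)))) (r (t (m) (s))))))
2. (q (k) (r (q (q (h (q (k) (s)) (k)) (r (h (k) (k)))) (r (t (m) (s))))))  →  (q (k) (r (q (q (q (k) (s)) (r (h (k) (k)))) (r (t (m) (s))))))
3. (q (k) (r (q (q (q (k) (s)) (r (h (k) (k)))) (r (t (m) (s))))))  →  (q (k) (r (q (q (q (k) (s)) (r (k))) (r (t (m) (s))))))


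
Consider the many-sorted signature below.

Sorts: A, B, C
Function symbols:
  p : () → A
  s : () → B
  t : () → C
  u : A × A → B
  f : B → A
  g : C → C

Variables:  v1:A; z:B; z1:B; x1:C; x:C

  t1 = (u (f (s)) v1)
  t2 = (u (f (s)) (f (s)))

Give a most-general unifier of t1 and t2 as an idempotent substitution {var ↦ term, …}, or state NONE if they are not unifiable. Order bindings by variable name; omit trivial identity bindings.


{v1 ↦ (f (s))}


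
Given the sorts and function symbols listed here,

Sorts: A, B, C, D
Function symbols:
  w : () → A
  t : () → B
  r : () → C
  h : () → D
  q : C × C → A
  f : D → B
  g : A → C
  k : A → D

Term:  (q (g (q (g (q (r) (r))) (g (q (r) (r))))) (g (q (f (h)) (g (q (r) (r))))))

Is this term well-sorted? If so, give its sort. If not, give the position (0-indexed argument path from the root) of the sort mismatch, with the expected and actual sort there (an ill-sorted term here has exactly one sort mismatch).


          (r) : C
          (r) : C
        (q (r) (r)) : A
      (g (q (r) (r))) : C
          (r) : C
          (r) : C
        (q (r) (r)) : A
      (g (q (r) (r))) : C
    (q (g (q (r) (r))) (g (q (r) (r)))) : A
  (g (q (g (q (r) (r))) (g (q (r) (r))))) : C
        (h) : D
      (f (h)) : B
          (r) : C
          (r) : C
        (q (r) (r)) : A
      (g (q (r) (r))) : C
    (q (f (h)) (g (q (r) (r)))) : ✗ arg 0 at [1, 0, 0] has sort B, expected C

ill-sorted at position [1, 0, 0]: expected C, got B


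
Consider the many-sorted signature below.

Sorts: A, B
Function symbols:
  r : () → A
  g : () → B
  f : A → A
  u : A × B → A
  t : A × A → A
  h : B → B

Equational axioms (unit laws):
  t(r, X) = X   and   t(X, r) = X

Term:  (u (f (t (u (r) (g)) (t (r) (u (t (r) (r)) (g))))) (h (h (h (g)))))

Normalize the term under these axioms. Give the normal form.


normal form = (u (f (t (u (r) (g)) (u (r) (g)))) (h (h (h (g)))))

1. (u (f (t (u (r) (g)) (t (r) (u (t (r) (r)) (g))))) (h (h (h (g)))))  →  (u (f (t (u (r) (g)) (u (t (r) (r)) (g)))) (h (h (h (g)))))
2. (u (f (t (u (r) (g)) (u (t (r) (r)) (g)))) (h (h (h (g)))))  →  (u (f (t (u (r) (g)) (u (r) (g)))) (h (h (h (g)))))


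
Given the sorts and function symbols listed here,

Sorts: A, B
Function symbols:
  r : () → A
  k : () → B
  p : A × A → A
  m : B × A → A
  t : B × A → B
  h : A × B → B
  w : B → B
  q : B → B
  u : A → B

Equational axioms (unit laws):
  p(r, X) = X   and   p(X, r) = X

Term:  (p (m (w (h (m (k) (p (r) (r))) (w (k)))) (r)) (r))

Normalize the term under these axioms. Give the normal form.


1. (p (m (w (h (m (k) (p (r) (r))) (w (k)))) (r)) (r))  →  (m (w (h (m (k) (p (r) (r))) (w (k)))) (r))
2. (m (w (h (m (k) (p (r) (r))) (w (k)))) (r))  →  (m (w (h (m (k) (r)) (w (k)))) (r))

normal form = (m (w (h (m (k) (r)) (w (k)))) (r))


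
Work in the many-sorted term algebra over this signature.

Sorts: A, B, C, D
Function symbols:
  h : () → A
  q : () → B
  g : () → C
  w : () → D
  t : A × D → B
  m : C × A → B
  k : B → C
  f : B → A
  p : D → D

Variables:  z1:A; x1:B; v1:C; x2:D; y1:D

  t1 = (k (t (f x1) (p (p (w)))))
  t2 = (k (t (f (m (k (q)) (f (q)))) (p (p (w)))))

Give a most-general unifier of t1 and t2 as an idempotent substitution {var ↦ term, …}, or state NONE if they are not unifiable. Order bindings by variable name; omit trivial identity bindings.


{x1 ↦ (m (k (q)) (f (q)))}


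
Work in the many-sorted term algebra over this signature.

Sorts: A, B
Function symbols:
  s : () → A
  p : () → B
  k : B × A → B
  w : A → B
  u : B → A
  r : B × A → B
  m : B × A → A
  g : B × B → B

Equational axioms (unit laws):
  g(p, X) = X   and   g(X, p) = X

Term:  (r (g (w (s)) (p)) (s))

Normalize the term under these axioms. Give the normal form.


1. (r (g (w (s)) (p)) (s))  →  (r (w (s)) (s))

normal form = (r (w (s)) (s))


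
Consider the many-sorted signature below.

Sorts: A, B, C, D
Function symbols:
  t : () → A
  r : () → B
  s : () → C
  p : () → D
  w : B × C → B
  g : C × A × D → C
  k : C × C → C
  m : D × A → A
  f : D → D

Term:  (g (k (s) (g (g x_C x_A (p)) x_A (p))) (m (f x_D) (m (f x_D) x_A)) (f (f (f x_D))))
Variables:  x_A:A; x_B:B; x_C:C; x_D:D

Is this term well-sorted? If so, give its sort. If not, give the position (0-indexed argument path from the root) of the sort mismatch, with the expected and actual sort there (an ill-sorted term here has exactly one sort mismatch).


well-sorted; sort = C

    (s) : C
        x_C : C
        x_A : A
        (p) : D
      (g x_C x_A (p)) : C
      x_A : A
      (p) : D
    (g (g x_C x_A (p)) x_A (p)) : C
  (k (s) (g (g x_C x_A (p)) x_A (p))) : C
      x_D : D
    (f x_D) : D
        x_D : D
      (f x_D) : D
      x_A : A
    (m (f x_D) x_A) : A
  (m (f x_D) (m (f x_D) x_A)) : A
        x_D : D
      (f x_D) : D
    (f (f x_D)) : D
  (f (f (f x_D))) : D
(g (k (s) (g (g x_C x_A (p)) x_A (p))) (m (f x_D) (m (f x_D) x_A)) (f (f (f x_D)))) : C


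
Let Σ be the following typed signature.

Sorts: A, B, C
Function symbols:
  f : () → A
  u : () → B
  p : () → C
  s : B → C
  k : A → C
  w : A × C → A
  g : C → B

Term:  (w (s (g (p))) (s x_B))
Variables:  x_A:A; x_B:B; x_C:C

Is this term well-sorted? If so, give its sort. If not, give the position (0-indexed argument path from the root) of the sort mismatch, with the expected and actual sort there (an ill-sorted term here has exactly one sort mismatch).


      (p) : C
    (g (p)) : B
  (s (g (p))) : C
    x_B : B
  (s x_B) : C
(w (s (g (p))) (s x_B)) : ✗ arg 0 at [0] has sort C, expected A

ill-sorted at position [0]: expected A, got C


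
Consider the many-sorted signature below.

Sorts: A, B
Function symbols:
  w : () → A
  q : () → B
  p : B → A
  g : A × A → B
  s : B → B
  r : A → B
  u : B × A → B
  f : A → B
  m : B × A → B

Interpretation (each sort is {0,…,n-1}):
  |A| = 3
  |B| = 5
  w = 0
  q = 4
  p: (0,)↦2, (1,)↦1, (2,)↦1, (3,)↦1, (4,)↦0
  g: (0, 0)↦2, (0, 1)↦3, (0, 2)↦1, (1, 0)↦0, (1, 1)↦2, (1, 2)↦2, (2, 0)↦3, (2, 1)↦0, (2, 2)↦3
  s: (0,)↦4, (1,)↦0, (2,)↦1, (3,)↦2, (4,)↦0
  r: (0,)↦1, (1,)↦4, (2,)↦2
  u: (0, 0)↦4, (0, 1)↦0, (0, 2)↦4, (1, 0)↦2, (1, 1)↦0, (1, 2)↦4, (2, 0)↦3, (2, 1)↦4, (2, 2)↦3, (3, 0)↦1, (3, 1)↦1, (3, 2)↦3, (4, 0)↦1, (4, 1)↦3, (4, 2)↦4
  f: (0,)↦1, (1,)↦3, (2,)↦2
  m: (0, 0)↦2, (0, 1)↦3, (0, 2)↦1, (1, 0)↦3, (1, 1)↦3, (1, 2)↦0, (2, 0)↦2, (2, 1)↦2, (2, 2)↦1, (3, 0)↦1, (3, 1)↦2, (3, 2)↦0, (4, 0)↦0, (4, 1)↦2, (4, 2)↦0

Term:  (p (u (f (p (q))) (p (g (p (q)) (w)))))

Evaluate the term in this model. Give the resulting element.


value = 2

  q = 4
  (p (q)) = p(4,) = 0
  (f (p (q))) = f(0,) = 1
  q = 4
  (p (q)) = p(4,) = 0
  w = 0
  (g (p (q)) (w)) = g(0, 0) = 2
  (p (g (p (q)) (w))) = p(2,) = 1
  (u (f (p (q))) (p (g (p (q)) (w)))) = u(1, 1) = 0
  (p (u (f (p (q))) (p (g (p (q)) (w))))) = p(0,) = 2


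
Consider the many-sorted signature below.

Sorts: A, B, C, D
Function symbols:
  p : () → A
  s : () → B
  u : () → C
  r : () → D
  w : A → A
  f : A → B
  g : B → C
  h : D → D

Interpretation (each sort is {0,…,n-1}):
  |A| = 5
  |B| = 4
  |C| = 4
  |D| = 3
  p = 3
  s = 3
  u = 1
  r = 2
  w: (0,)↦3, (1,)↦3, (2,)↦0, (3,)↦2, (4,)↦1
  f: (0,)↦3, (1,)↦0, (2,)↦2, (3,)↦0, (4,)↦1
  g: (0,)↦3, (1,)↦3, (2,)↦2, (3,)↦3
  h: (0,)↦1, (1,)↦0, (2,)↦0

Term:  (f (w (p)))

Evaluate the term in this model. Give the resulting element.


value = 2

  p = 3
  (w (p)) = w(3,) = 2
  (f (w (p))) = f(2,) = 2


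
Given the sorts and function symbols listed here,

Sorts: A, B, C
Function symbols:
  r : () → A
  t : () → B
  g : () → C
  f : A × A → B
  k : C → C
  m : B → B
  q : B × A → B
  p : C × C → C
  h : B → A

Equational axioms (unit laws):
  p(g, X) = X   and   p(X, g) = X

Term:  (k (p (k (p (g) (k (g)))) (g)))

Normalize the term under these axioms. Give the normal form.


1. (k (p (k (p (g) (k (g)))) (g)))  →  (k (k (p (g) (k (g)))))
2. (k (k (p (g) (k (g)))))  →  (k (k (k (g))))

normal form = (k (k (k (g))))


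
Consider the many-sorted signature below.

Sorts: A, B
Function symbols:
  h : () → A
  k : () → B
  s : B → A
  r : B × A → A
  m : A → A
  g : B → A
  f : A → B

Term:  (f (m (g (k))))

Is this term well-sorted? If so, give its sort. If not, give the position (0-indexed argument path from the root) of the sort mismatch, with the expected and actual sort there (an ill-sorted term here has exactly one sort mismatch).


      (k) : B
    (g (k)) : A
  (m (g (k))) : A
(f (m (g (k)))) : B

well-sorted; sort = B


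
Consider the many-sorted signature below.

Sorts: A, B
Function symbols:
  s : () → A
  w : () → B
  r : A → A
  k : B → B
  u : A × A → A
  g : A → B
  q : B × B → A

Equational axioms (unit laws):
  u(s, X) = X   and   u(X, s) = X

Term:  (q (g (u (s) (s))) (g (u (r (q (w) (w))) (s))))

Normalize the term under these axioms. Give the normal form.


normal form = (q (g (s)) (g (r (q (w) (w)))))

1. (q (g (u (s) (s))) (g (u (r (q (w) (w))) (s))))  →  (q (g (s)) (g (u (r (q (w) (w))) (s))))
2. (q (g (s)) (g (u (r (q (w) (w))) (s))))  →  (q (g (s)) (g (r (q (w) (w)))))


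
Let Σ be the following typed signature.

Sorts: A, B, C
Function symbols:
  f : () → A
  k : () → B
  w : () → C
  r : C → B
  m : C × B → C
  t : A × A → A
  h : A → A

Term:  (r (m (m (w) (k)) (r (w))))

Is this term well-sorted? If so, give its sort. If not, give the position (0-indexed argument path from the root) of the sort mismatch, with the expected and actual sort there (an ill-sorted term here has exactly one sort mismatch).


well-sorted; sort = B

      (w) : C
      (k) : B
    (m (w) (k)) : C
      (w) : C
    (r (w)) : B
  (m (m (w) (k)) (r (w))) : C
(r (m (m (w) (k)) (r (w)))) : B


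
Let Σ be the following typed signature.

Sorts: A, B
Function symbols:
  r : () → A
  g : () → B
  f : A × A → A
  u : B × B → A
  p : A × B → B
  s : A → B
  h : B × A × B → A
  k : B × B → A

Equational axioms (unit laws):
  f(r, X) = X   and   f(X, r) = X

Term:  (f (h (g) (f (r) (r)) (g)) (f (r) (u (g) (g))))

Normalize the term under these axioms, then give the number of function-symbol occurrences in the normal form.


1. (f (h (g) (f (r) (r)) (g)) (f (r) (u (g) (g))))  →  (f (h (g) (r) (g)) (f (r) (u (g) (g))))
2. (f (h (g) (r) (g)) (f (r) (u (g) (g))))  →  (f (h (g) (r) (g)) (u (g) (g)))
normal form: (f (h (g) (r) (g)) (u (g) (g)))

size = 8


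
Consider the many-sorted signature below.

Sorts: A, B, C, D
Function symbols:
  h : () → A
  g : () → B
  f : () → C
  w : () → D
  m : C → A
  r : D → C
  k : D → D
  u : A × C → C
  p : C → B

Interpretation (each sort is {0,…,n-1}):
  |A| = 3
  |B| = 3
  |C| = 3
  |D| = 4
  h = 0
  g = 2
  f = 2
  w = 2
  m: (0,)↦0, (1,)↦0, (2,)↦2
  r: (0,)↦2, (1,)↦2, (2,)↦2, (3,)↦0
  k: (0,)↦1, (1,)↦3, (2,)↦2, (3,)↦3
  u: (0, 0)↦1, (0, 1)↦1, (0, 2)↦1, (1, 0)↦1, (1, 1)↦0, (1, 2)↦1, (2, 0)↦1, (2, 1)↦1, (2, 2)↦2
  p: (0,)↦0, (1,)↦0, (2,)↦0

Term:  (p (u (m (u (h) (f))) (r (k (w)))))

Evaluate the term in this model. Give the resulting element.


  h = 0
  f = 2
  (u (h) (f)) = u(0, 2) = 1
  (m (u (h) (f))) = m(1,) = 0
  w = 2
  (k (w)) = k(2,) = 2
  (r (k (w))) = r(2,) = 2
  (u (m (u (h) (f))) (r (k (w)))) = u(0, 2) = 1
  (p (u (m (u (h) (f))) (r (k (w))))) = p(1,) = 0

value = 0


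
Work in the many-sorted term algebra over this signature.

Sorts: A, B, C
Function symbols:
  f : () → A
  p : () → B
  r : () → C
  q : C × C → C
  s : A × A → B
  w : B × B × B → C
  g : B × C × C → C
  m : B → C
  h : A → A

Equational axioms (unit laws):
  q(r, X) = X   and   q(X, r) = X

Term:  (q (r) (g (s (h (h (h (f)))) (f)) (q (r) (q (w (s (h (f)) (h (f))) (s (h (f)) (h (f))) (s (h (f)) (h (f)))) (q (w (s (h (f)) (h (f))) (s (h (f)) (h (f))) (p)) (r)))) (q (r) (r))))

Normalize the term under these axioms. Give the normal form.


1. (q (r) (g (s (h (h (h (f)))) (f)) (q (r) (q (w (s (h (f)) (h (f))) (s (h (f)) (h (f))) (s (h (f)) (h (f)))) (q (w (s (h (f)) (h (f))) (s (h (f)) (h (f))) (p)) (r)))) (q (r) (r))))  →  (g (s (h (h (h (f)))) (f)) (q (r) (q (w (s (h (f)) (h (f))) (s (h (f)) (h (f))) (s (h (f)) (h (f)))) (q (w (s (h (f)) (h (f))) (s (h (f)) (h (f))) (p)) (r)))) (q (r) (r)))
2. (g (s (h (h (h (f)))) (f)) (q (r) (q (w (s (h (f)) (h (f))) (s (h (f)) (h (f))) (s (h (f)) (h (f)))) (q (w (s (h (f)) (h (f))) (s (h (f)) (h (f))) (p)) (r)))) (q (r) (r)))  →  (g (s (h (h (h (f)))) (f)) (q (w (s (h (f)) (h (f))) (s (h (f)) (h (f))) (s (h (f)) (h (f)))) (q (w (s (h (f)) (h (f))) (s (h (f)) (h (f))) (p)) (r))) (q (r) (r)))
3. (g (s (h (h (h (f)))) (f)) (q (w (s (h (f)) (h (f))) (s (h (f)) (h (f))) (s (h (f)) (h (f)))) (q (w (s (h (f)) (h (f))) (s (h (f)) (h (f))) (p)) (r))) (q (r) (r)))  →  (g (s (h (h (h (f)))) (f)) (q (w (s (h (f)) (h (f))) (s (h (f)) (h (f))) (s (h (f)) (h (f)))) (w (s (h (f)) (h (f))) (s (h (f)) (h (f))) (p))) (q (r) (r)))
4. (g (s (h (h (h (f)))) (f)) (q (w (s (h (f)) (h (f))) (s (h (f)) (h (f))) (s (h (f)) (h (f)))) (w (s (h (f)) (h (f))) (s (h (f)) (h (f))) (p))) (q (r) (r)))  →  (g (s (h (h (h (f)))) (f)) (q (w (s (h (f)) (h (f))) (s (h (f)) (h (f))) (s (h (f)) (h (f)))) (w (s (h (f)) (h (f))) (s (h (f)) (h (f))) (p))) (r))

normal form = (g (s (h (h (h (f)))) (f)) (q (w (s (h (f)) (h (f))) (s (h (f)) (h (f))) (s (h (f)) (h (f)))) (w (s (h (f)) (h (f))) (s (h (f)) (h (f))) (p))) (r))


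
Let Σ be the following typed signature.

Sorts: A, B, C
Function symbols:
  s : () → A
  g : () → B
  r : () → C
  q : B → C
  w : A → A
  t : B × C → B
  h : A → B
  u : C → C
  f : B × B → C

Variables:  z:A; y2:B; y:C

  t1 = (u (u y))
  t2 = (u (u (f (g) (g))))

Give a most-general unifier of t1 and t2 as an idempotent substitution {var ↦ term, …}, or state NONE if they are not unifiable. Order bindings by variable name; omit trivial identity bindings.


{y ↦ (f (g) (g))}


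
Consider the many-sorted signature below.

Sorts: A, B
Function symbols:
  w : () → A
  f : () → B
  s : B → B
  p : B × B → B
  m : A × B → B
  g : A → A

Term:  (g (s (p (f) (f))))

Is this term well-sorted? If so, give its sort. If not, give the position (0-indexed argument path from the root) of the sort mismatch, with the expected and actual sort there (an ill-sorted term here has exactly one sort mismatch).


ill-sorted at position [0]: expected A, got B

      (f) : B
      (f) : B
    (p (f) (f)) : B
  (s (p (f) (f))) : B
(g (s (p (f) (f)))) : ✗ arg 0 at [0] has sort B, expected A


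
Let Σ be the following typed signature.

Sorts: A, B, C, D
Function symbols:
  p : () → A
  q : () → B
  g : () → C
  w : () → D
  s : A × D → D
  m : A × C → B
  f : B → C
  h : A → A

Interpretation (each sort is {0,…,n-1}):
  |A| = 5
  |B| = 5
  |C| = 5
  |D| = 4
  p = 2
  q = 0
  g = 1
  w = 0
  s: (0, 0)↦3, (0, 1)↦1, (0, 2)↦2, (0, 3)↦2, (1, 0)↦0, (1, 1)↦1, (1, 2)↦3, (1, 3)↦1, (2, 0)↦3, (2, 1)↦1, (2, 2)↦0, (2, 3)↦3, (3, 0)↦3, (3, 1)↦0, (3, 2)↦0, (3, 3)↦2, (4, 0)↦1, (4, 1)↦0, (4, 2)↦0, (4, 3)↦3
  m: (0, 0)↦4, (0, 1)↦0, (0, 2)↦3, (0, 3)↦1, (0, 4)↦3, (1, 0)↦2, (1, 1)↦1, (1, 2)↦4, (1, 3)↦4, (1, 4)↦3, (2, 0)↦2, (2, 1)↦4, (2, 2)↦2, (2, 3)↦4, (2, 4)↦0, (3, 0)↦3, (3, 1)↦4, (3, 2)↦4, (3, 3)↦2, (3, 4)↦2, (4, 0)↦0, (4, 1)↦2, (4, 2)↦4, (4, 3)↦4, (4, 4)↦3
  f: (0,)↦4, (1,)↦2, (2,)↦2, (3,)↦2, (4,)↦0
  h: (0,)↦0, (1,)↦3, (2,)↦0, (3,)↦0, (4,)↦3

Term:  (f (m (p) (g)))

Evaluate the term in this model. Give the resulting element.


  p = 2
  g = 1
  (m (p) (g)) = m(2, 1) = 4
  (f (m (p) (g))) = f(4,) = 0

value = 0


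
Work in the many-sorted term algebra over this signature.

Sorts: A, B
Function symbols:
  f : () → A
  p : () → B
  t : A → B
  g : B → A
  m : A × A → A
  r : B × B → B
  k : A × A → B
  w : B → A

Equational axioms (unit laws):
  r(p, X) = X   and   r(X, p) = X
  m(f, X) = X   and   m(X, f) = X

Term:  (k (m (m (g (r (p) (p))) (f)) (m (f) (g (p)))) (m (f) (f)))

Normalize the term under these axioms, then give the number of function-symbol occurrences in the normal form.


size = 7

1. (k (m (m (g (r (p) (p))) (f)) (m (f) (g (p)))) (m (f) (f)))  →  (k (m (g (r (p) (p))) (m (f) (g (p)))) (m (f) (f)))
2. (k (m (g (r (p) (p))) (m (f) (g (p)))) (m (f) (f)))  →  (k (m (g (p)) (m (f) (g (p)))) (m (f) (f)))
3. (k (m (g (p)) (m (f) (g (p)))) (m (f) (f)))  →  (k (m (g (p)) (g (p))) (m (f) (f)))
4. (k (m (g (p)) (g (p))) (m (f) (f)))  →  (k (m (g (p)) (g (p))) (f))
normal form: (k (m (g (p)) (g (p))) (f))


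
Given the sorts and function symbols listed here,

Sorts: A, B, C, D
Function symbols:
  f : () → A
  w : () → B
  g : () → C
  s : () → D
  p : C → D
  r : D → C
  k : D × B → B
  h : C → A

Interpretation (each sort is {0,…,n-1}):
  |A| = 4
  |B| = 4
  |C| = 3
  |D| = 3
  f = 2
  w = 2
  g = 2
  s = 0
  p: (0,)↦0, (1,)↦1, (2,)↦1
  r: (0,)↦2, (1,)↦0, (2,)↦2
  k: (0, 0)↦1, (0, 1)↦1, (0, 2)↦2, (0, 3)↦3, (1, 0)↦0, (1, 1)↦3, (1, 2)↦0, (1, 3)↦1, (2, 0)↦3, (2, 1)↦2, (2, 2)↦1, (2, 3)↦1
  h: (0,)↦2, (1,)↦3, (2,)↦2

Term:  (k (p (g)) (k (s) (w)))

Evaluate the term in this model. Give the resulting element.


  g = 2
  (p (g)) = p(2,) = 1
  s = 0
  w = 2
  (k (s) (w)) = k(0, 2) = 2
  (k (p (g)) (k (s) (w))) = k(1, 2) = 0

value = 0


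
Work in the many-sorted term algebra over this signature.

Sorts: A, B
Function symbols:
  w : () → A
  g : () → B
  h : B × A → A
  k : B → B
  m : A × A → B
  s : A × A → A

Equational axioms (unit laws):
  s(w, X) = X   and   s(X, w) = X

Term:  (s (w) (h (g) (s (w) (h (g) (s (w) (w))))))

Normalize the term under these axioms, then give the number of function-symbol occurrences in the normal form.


1. (s (w) (h (g) (s (w) (h (g) (s (w) (w))))))  →  (h (g) (s (w) (h (g) (s (w) (w)))))
2. (h (g) (s (w) (h (g) (s (w) (w)))))  →  (h (g) (h (g) (s (w) (w))))
3. (h (g) (h (g) (s (w) (w))))  →  (h (g) (h (g) (w)))
normal form: (h (g) (h (g) (w)))

size = 5


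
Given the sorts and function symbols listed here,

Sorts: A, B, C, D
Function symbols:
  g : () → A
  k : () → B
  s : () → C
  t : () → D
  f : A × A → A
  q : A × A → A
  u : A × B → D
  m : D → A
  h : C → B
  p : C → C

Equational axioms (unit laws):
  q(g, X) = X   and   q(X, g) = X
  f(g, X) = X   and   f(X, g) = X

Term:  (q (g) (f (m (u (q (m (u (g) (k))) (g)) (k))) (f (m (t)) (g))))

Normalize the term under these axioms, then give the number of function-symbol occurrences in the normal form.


size = 10

1. (q (g) (f (m (u (q (m (u (g) (k))) (g)) (k))) (f (m (t)) (g))))  →  (f (m (u (q (m (u (g) (k))) (g)) (k))) (f (m (t)) (g)))
2. (f (m (u (q (m (u (g) (k))) (g)) (k))) (f (m (t)) (g)))  →  (f (m (u (m (u (g) (k))) (k))) (f (m (t)) (g)))
3. (f (m (u (m (u (g) (k))) (k))) (f (m (t)) (g)))  →  (f (m (u (m (u (g) (k))) (k))) (m (t)))
normal form: (f (m (u (m (u (g) (k))) (k))) (m (t)))


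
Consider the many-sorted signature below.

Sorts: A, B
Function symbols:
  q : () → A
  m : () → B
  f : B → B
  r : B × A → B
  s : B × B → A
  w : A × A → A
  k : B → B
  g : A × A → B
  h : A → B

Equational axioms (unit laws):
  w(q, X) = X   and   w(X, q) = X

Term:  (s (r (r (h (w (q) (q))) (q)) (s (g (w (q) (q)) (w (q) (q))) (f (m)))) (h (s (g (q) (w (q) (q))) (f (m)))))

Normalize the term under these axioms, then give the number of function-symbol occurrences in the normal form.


1. (s (r (r (h (w (q) (q))) (q)) (s (g (w (q) (q)) (w (q) (q))) (f (m)))) (h (s (g (q) (w (q) (q))) (f (m)))))  →  (s (r (r (h (q)) (q)) (s (g (w (q) (q)) (w (q) (q))) (f (m)))) (h (s (g (q) (w (q) (q))) (f (m)))))
2. (s (r (r (h (q)) (q)) (s (g (w (q) (q)) (w (q) (q))) (f (m)))) (h (s (g (q) (w (q) (q))) (f (m)))))  →  (s (r (r (h (q)) (q)) (s (g (q) (w (q) (q))) (f (m)))) (h (s (g (q) (w (q) (q))) (f (m)))))
3. (s (r (r (h (q)) (q)) (s (g (q) (w (q) (q))) (f (m)))) (h (s (g (q) (w (q) (q))) (f (m)))))  →  (s (r (r (h (q)) (q)) (s (g (q) (q)) (f (m)))) (h (s (g (q) (w (q) (q))) (f (m)))))
4. (s (r (r (h (q)) (q)) (s (g (q) (q)) (f (m)))) (h (s (g (q) (w (q) (q))) (f (m)))))  →  (s (r (r (h (q)) (q)) (s (g (q) (q)) (f (m)))) (h (s (g (q) (q)) (f (m)))))
normal form: (s (r (r (h (q)) (q)) (s (g (q) (q)) (f (m)))) (h (s (g (q) (q)) (f (m)))))

size = 19
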